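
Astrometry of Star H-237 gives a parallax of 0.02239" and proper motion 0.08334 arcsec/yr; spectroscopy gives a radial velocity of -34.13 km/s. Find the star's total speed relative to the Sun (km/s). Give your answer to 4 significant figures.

38.42 km/s

d = 1/p = 1/0.02239″ = 44.663 pc.
v_t = 4.740 μ d = 4.740 × 0.08334 × 44.663 = 17.643 km/s.
v = √(v_r² + v_t²) = √((-34.13)² + 17.643²) = √1476.13 = 38.42 km/s.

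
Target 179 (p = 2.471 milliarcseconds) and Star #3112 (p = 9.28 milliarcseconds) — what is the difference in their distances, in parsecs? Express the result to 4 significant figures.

296.9 pc

d_A = 1/0.002471″ = 404.69 pc; d_B = 1/0.009280″ = 107.76 pc.
|d_B − d_A| = |107.76 − 404.69| = 296.93 pc.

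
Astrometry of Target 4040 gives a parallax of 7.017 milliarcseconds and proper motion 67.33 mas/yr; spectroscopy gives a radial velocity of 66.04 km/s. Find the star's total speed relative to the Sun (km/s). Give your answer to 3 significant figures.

80.2 km/s

d = 1/p = 1/0.007017″ = 142.51 pc.
μ = 67.33 mas/yr = 0.06733 ″/yr.
v_t = 4.740 μ d = 4.740 × 0.06733 × 142.51 = 45.481 km/s.
v = √(v_r² + v_t²) = √(66.04² + 45.481²) = √6429.8 = 80.186 km/s.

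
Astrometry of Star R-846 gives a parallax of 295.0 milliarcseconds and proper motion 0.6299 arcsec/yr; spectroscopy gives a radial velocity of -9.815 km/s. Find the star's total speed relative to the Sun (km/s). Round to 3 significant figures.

d = 1/p = 1/0.2950″ = 3.3898 pc.
v_t = 4.740 μ d = 4.740 × 0.6299 × 3.3898 = 10.121 km/s.
v = √(v_r² + v_t²) = √((-9.815)² + 10.121²) = √198.769 = 14.099 km/s.

14.1 km/s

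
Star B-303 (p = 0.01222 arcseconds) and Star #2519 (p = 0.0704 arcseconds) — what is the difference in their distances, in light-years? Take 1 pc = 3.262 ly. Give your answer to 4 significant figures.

220.6 ly

d_A = 1/0.01222″ = 81.833 pc; d_B = 1/0.07040″ = 14.205 pc.
|d_B − d_A| = |14.205 − 81.833| = 67.628 pc = 67.628 × 3.262 ly = 220.6 ly.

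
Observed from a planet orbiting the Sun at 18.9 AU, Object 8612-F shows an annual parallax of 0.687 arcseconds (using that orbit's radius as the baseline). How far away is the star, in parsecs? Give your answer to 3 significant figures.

27.5 pc

With baseline B (in AU) and parallax p (in arcsec), d = B/p parsecs.
d = 18.9 / 0.687 = 27.511 pc.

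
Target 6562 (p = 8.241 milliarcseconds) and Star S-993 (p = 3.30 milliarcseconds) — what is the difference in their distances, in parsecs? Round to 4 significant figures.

d_A = 1/0.008241″ = 121.34 pc; d_B = 1/0.003300″ = 303.03 pc.
|d_B − d_A| = |303.03 − 121.34| = 181.69 pc.

181.7 pc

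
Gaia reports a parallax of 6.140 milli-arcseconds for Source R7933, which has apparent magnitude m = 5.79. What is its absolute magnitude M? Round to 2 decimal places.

M = -0.27

d = 1/p = 1/0.006140″ = 162.87 pc.
m − M = 5 log₁₀(162.87) − 5 = 11.0592 − 5 = 6.0592.
M = m − (m − M) = 5.79 − 6.0592 = -0.27.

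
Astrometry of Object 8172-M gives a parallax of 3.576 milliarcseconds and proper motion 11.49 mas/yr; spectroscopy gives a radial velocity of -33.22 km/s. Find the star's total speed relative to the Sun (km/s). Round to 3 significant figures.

36.5 km/s

d = 1/p = 1/0.003576″ = 279.64 pc.
μ = 11.49 mas/yr = 0.01149 ″/yr.
v_t = 4.740 μ d = 4.740 × 0.01149 × 279.64 = 15.23 km/s.
v = √(v_r² + v_t²) = √((-33.22)² + 15.23²) = √1335.52 = 36.545 km/s.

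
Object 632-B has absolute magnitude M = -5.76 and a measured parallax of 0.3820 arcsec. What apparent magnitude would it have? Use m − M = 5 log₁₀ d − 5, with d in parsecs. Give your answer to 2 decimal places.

d = 1/p = 1/0.3820″ = 2.6178 pc.
m − M = 5 log₁₀ d − 5 = 5 log₁₀(2.6178) − 5 = 2.0897 − 5 = -2.9103.
m = M + (m − M) = -5.76 + (-2.9103) = -8.67.

m = -8.67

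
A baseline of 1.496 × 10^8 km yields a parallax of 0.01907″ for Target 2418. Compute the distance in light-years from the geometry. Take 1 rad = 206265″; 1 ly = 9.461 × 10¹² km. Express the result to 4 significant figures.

171.0 ly

θ = 0.01907″ = 0.01907/206265 = 9.2454 × 10^-8 rad.
d = B/θ = (1.496 × 10^8) / (9.2454 × 10^-8) = 1.6181 × 10^15 km = (1.6181 × 10^15) / (9.461 × 10^12) ly = 171.03 ly.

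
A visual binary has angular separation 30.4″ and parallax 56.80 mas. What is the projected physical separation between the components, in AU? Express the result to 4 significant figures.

d = 1/p = 1/0.05680″ = 17.606 pc.
At distance d (pc), an angle of θ arcsec spans θ·d AU: s = 30.4 × 17.606 = 535.22 AU.

535.2 AU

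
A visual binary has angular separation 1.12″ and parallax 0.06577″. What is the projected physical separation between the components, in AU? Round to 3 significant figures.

17.0 AU

d = 1/p = 1/0.06577″ = 15.205 pc.
At distance d (pc), an angle of θ arcsec spans θ·d AU: s = 1.12 × 15.205 = 17.03 AU.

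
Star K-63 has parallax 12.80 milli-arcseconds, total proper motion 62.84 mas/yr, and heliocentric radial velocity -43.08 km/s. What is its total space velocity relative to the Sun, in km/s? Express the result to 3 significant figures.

d = 1/p = 1/0.01280″ = 78.125 pc.
μ = 62.84 mas/yr = 0.06284 ″/yr.
v_t = 4.740 μ d = 4.740 × 0.06284 × 78.125 = 23.27 km/s.
v = √(v_r² + v_t²) = √((-43.08)² + 23.27²) = √2397.38 = 48.963 km/s.

49.0 km/s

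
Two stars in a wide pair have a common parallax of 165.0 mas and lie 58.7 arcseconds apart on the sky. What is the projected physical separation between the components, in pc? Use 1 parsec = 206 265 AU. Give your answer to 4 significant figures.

d = 1/p = 1/0.1650″ = 6.0606 pc.
At distance d (pc), an angle of θ arcsec spans θ·d AU: s = 58.7 × 6.0606 = 355.76 AU.
= 355.76 / 206265 = 0.0017248 pc.

0.001725 pc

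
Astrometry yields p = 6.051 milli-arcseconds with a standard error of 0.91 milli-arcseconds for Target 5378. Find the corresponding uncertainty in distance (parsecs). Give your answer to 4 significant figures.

d = 1/p, so σ_d = σ_p / p².
σ_d = 0.000910 / (0.006051)² = 0.000910 / 0.000036615 = 24.853 pc.

24.85 pc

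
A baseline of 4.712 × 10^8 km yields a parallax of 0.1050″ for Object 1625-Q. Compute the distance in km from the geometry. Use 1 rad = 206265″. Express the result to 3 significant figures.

9.26 × 10^14 km

θ = 0.1050″ = 0.1050/206265 = 5.0905 × 10^-7 rad.
d = B/θ = (4.712 × 10^8) / (5.0905 × 10^-7) = 9.2565 × 10^14 km.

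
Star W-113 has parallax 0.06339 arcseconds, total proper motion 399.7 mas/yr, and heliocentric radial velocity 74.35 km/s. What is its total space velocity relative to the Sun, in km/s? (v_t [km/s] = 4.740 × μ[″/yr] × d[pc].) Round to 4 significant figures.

d = 1/p = 1/0.06339″ = 15.775 pc.
μ = 399.7 mas/yr = 0.3997 ″/yr.
v_t = 4.740 μ d = 4.740 × 0.3997 × 15.775 = 29.887 km/s.
v = √(v_r² + v_t²) = √(74.35² + 29.887²) = √6421.16 = 80.132 km/s.

80.13 km/s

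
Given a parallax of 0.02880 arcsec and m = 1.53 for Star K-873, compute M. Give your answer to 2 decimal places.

M = -1.17

d = 1/p = 1/0.02880″ = 34.722 pc.
m − M = 5 log₁₀(34.722) − 5 = 7.7030 − 5 = 2.7030.
M = m − (m − M) = 1.53 − 2.7030 = -1.17.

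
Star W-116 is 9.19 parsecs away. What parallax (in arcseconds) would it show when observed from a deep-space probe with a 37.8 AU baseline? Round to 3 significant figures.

p (arcsec) = B (AU) / d (pc).
p = 37.8 / 9.19 = 4.1132 arcsec.

4.11 arcsec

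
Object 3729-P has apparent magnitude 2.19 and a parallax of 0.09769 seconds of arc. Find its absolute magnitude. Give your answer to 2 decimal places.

d = 1/p = 1/0.09769″ = 10.236 pc.
m − M = 5 log₁₀(10.236) − 5 = 5.0507 − 5 = 0.0507.
M = m − (m − M) = 2.19 − 0.0507 = 2.14.

M = 2.14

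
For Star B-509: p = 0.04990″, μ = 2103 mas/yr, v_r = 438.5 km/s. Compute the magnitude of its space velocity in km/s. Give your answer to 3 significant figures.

482 km/s

d = 1/p = 1/0.04990″ = 20.04 pc.
μ = 2103 mas/yr = 2.103 ″/yr.
v_t = 4.740 μ d = 4.740 × 2.103 × 20.04 = 199.76 km/s.
v = √(v_r² + v_t²) = √(438.5² + 199.76²) = √232186 = 481.86 km/s.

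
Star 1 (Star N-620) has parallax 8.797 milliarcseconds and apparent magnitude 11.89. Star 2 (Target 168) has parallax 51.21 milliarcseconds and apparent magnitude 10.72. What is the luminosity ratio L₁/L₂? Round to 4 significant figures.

L₁/L₂ = 11.54

d₁ = 1/p₁ = 1/0.008797″ = 113.68 pc; d₂ = 1/p₂ = 1/0.05121″ = 19.527 pc.
M₁ = m₁ − 5 log₁₀ d₁ + 5 = 11.89 − 10.2784 + 5 = 6.6116.
M₂ = 10.72 − 6.4532 + 5 = 9.2668.
L₁/L₂ = 10^(0.4(M₂ − M₁)) = 10^(0.4 × 2.6552) = 10^1.06208 = 11.537.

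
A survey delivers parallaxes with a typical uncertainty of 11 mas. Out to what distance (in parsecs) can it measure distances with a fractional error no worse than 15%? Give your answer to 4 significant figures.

13.64 pc

σ_d/d = σ_p/p, so the condition is σ_p/p ≤ 0.15, i.e. p ≥ σ_p/0.15.
p_min = 11/0.15 = 73.333 mas = 0.073333 arcsec.
d_max = 1/p_min = 1/0.073333 = 13.636 pc.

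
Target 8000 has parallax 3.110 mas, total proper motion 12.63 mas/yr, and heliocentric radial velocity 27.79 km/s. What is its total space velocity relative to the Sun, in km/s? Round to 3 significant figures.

d = 1/p = 1/0.003110″ = 321.54 pc.
μ = 12.63 mas/yr = 0.01263 ″/yr.
v_t = 4.740 μ d = 4.740 × 0.01263 × 321.54 = 19.249 km/s.
v = √(v_r² + v_t²) = √(27.79² + 19.249²) = √1142.81 = 33.805 km/s.

33.8 km/s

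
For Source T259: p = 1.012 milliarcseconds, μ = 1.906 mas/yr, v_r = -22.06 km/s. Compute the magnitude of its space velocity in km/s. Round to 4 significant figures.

23.80 km/s

d = 1/p = 1/0.001012″ = 988.14 pc.
μ = 1.906 mas/yr = 0.001906 ″/yr.
v_t = 4.740 μ d = 4.740 × 0.001906 × 988.14 = 8.9273 km/s.
v = √(v_r² + v_t²) = √((-22.06)² + 8.9273²) = √566.34 = 23.798 km/s.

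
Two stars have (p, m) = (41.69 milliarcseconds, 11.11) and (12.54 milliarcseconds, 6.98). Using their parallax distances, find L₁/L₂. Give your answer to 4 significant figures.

d₁ = 1/p₁ = 1/0.04169″ = 23.987 pc; d₂ = 1/p₂ = 1/0.01254″ = 79.745 pc.
M₁ = m₁ − 5 log₁₀ d₁ + 5 = 11.11 − 6.8999 + 5 = 9.2101.
M₂ = 6.98 − 9.5085 + 5 = 2.4715.
L₁/L₂ = 10^(0.4(M₂ − M₁)) = 10^(0.4 × (-6.7386)) = 10^(-2.69544) = 0.0020163.

L₁/L₂ = 0.002016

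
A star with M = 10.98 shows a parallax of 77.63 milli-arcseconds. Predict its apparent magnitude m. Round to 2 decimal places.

d = 1/p = 1/0.07763″ = 12.882 pc.
m − M = 5 log₁₀ d − 5 = 5 log₁₀(12.882) − 5 = 5.5499 − 5 = 0.5499.
m = M + (m − M) = 10.98 + 0.5499 = 11.53.

m = 11.53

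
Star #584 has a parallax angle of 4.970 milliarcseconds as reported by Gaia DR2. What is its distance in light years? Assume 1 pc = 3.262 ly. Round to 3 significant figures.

656 light years

p = 4.970 milliarcseconds = 0.004970 arcsec.
d = 1/p = 1/0.004970 = 201.21 pc.
In light-years: 201.21 × 3.262 = 656.35 ly.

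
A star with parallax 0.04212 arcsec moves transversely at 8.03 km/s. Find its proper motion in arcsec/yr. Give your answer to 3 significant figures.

d = 1/p = 1/0.04212″ = 23.742 pc.
μ = v_t / (4.74 d) = 8.03 / (4.74 × 23.742) = 8.03 / 112.54 = 0.071352 ″/yr.

0.0714 arcsec/yr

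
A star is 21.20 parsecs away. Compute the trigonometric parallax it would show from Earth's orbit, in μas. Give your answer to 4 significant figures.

p = 1/d = 1/21.2 = 0.04717 arcsec.
= 0.04717 × 10⁶ = 47170 μas.

47170 μas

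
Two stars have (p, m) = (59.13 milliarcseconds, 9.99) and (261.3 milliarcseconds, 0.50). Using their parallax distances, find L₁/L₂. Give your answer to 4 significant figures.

d₁ = 1/p₁ = 1/0.05913″ = 16.912 pc; d₂ = 1/p₂ = 1/0.2613″ = 3.827 pc.
M₁ = m₁ − 5 log₁₀ d₁ + 5 = 9.99 − 6.1410 + 5 = 8.8490.
M₂ = 0.50 − 2.9143 + 5 = 2.5857.
L₁/L₂ = 10^(0.4(M₂ − M₁)) = 10^(0.4 × (-6.2633)) = 10^(-2.50532) = 0.0031238.

L₁/L₂ = 0.003124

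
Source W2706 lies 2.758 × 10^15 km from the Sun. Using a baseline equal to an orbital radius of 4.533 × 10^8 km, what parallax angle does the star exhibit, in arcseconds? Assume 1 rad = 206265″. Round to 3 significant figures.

0.0339 arcsec

θ ≈ B/d = (4.533 × 10^8) / (2.758 × 10^15) = 1.6436 × 10^-7 rad.
In arcseconds: 1.6436 × 10^-7 × 206265 = 0.033902″.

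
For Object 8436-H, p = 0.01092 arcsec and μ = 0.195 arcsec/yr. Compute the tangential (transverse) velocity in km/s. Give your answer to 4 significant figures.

84.64 km/s

d = 1/p = 1/0.01092″ = 91.575 pc.
v_t = 4.74 × μ × d = 4.74 × 0.195 × 91.575 = 84.643 km/s.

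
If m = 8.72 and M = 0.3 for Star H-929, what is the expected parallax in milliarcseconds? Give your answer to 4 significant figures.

2.070 mas

m − M = 8.72 − 0.3 = 8.42.
d = 10^((m−M)/5 + 1) = 10^2.684 = 483.06 pc.
p = 1/d = 1/483.06 = 0.0020701 arcsec = 2.0701 mas.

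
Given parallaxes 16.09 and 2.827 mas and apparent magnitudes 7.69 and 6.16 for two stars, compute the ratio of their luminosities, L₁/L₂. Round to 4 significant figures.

d₁ = 1/p₁ = 1/0.01609″ = 62.15 pc; d₂ = 1/p₂ = 1/0.002827″ = 353.73 pc.
M₁ = m₁ − 5 log₁₀ d₁ + 5 = 7.69 − 8.9672 + 5 = 3.7228.
M₂ = 6.16 − 12.7434 + 5 = -1.5834.
L₁/L₂ = 10^(0.4(M₂ − M₁)) = 10^(0.4 × (-5.3062)) = 10^(-2.12248) = 0.0075426.

L₁/L₂ = 0.007543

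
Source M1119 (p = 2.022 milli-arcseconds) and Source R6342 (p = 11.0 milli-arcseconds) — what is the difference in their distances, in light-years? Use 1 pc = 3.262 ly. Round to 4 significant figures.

d_A = 1/0.002022″ = 494.56 pc; d_B = 1/0.01100″ = 90.909 pc.
|d_B − d_A| = |90.909 − 494.56| = 403.65 pc = 403.65 × 3.262 ly = 1316.7 ly.

1317 ly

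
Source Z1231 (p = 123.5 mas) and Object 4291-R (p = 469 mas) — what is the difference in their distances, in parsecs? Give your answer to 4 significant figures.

d_A = 1/0.1235″ = 8.0972 pc; d_B = 1/0.4690″ = 2.1322 pc.
|d_B − d_A| = |2.1322 − 8.0972| = 5.965 pc.

5.965 pc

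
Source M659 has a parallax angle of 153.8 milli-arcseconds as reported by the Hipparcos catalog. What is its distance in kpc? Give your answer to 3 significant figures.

0.00650 kpc

p = 153.8 milli-arcseconds = 0.1538 arcsec.
d = 1/p = 1/0.1538 = 6.502 pc.
= 0.006502 kpc.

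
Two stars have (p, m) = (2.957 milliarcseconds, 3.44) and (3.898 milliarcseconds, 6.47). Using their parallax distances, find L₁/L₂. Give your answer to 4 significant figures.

L₁/L₂ = 28.31

d₁ = 1/p₁ = 1/0.002957″ = 338.18 pc; d₂ = 1/p₂ = 1/0.003898″ = 256.54 pc.
M₁ = m₁ − 5 log₁₀ d₁ + 5 = 3.44 − 12.6457 + 5 = -4.2057.
M₂ = 6.47 − 12.0458 + 5 = -0.5758.
L₁/L₂ = 10^(0.4(M₂ − M₁)) = 10^(0.4 × 3.6299) = 10^1.45196 = 28.311.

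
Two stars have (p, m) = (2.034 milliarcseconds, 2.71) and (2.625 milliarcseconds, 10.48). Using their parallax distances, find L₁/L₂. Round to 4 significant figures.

L₁/L₂ = 2136

d₁ = 1/p₁ = 1/0.002034″ = 491.64 pc; d₂ = 1/p₂ = 1/0.002625″ = 380.95 pc.
M₁ = m₁ − 5 log₁₀ d₁ + 5 = 2.71 − 13.4582 + 5 = -5.7482.
M₂ = 10.48 − 12.9043 + 5 = 2.5757.
L₁/L₂ = 10^(0.4(M₂ − M₁)) = 10^(0.4 × 8.3239) = 10^3.32956 = 2135.8.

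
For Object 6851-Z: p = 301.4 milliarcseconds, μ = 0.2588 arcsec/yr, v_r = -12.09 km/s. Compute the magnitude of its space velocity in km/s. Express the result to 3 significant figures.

d = 1/p = 1/0.3014″ = 3.3179 pc.
v_t = 4.740 μ d = 4.740 × 0.2588 × 3.3179 = 4.0701 km/s.
v = √(v_r² + v_t²) = √((-12.09)² + 4.0701²) = √162.734 = 12.757 km/s.

12.8 km/s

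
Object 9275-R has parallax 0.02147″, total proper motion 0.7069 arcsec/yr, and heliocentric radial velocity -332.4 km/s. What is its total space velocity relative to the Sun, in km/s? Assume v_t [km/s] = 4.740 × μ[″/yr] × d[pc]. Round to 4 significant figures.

d = 1/p = 1/0.02147″ = 46.577 pc.
v_t = 4.740 μ d = 4.740 × 0.7069 × 46.577 = 156.07 km/s.
v = √(v_r² + v_t²) = √((-332.4)² + 156.07²) = √134848 = 367.22 km/s.

367.2 km/s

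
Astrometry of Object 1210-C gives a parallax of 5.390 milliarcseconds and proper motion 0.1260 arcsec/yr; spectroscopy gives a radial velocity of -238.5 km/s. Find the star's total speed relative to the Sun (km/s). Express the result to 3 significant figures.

d = 1/p = 1/0.005390″ = 185.53 pc.
v_t = 4.740 μ d = 4.740 × 0.1260 × 185.53 = 110.81 km/s.
v = √(v_r² + v_t²) = √((-238.5)² + 110.81²) = √69161.1 = 262.98 km/s.

263 km/s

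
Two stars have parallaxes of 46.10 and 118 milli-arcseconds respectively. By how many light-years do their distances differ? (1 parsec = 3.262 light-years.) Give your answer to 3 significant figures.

43.1 ly

d_A = 1/0.04610″ = 21.692 pc; d_B = 1/0.1180″ = 8.4746 pc.
|d_B − d_A| = |8.4746 − 21.692| = 13.217 pc = 13.217 × 3.262 ly = 43.114 ly.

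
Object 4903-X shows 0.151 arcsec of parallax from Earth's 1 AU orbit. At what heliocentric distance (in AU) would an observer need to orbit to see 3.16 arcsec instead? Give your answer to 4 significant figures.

Parallax scales linearly with baseline: p ∝ B, so B = p_target / p_Earth × 1 AU.
B = 3.16 / 0.151 = 20.927 AU.

20.93 AU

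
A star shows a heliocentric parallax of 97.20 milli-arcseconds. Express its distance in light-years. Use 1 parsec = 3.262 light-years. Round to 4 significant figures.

p = 97.20 milli-arcseconds = 0.09720 arcsec.
d = 1/p = 1/0.09720 = 10.288 pc.
In light-years: 10.288 × 3.262 = 33.559 ly.

33.56 light years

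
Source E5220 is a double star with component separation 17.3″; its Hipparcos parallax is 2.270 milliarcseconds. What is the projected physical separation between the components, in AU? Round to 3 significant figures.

7620 AU

d = 1/p = 1/0.002270″ = 440.53 pc.
At distance d (pc), an angle of θ arcsec spans θ·d AU: s = 17.3 × 440.53 = 7621.2 AU.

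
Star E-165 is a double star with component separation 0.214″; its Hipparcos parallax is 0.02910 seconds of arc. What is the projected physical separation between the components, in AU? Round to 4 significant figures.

7.354 AU

d = 1/p = 1/0.02910″ = 34.364 pc.
At distance d (pc), an angle of θ arcsec spans θ·d AU: s = 0.214 × 34.364 = 7.3539 AU.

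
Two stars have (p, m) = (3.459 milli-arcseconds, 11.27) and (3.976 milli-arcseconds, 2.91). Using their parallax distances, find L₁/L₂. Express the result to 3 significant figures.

d₁ = 1/p₁ = 1/0.003459″ = 289.1 pc; d₂ = 1/p₂ = 1/0.003976″ = 251.51 pc.
M₁ = m₁ − 5 log₁₀ d₁ + 5 = 11.27 − 12.3052 + 5 = 3.9648.
M₂ = 2.91 − 12.0028 + 5 = -4.0928.
L₁/L₂ = 10^(0.4(M₂ − M₁)) = 10^(0.4 × (-8.0576)) = 10^(-3.22304) = 0.00059836.

L₁/L₂ = 0.000598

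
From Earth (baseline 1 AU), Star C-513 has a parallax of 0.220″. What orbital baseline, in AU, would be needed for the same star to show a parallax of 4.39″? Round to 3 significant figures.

20.0 AU

Parallax scales linearly with baseline: p ∝ B, so B = p_target / p_Earth × 1 AU.
B = 4.39 / 0.220 = 19.955 AU.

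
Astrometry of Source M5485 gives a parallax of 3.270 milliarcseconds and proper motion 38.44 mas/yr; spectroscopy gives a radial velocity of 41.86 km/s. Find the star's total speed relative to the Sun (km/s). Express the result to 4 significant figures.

d = 1/p = 1/0.003270″ = 305.81 pc.
μ = 38.44 mas/yr = 0.03844 ″/yr.
v_t = 4.740 μ d = 4.740 × 0.03844 × 305.81 = 55.72 km/s.
v = √(v_r² + v_t²) = √(41.86² + 55.72²) = √4856.98 = 69.692 km/s.

69.69 km/s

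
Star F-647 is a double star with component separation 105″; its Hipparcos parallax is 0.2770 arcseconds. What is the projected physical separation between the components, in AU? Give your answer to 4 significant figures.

379.1 AU

d = 1/p = 1/0.2770″ = 3.6101 pc.
At distance d (pc), an angle of θ arcsec spans θ·d AU: s = 105 × 3.6101 = 379.06 AU.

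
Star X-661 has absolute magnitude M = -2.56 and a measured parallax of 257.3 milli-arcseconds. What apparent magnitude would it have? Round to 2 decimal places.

m = -4.61

d = 1/p = 1/0.2573″ = 3.8865 pc.
m − M = 5 log₁₀ d − 5 = 5 log₁₀(3.8865) − 5 = 2.9478 − 5 = -2.0522.
m = M + (m − M) = -2.56 + (-2.0522) = -4.61.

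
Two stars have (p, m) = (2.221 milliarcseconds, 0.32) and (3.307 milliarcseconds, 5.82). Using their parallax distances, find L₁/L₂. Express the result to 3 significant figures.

d₁ = 1/p₁ = 1/0.002221″ = 450.25 pc; d₂ = 1/p₂ = 1/0.003307″ = 302.39 pc.
M₁ = m₁ − 5 log₁₀ d₁ + 5 = 0.32 − 13.2673 + 5 = -7.9473.
M₂ = 5.82 − 12.4028 + 5 = -1.5828.
L₁/L₂ = 10^(0.4(M₂ − M₁)) = 10^(0.4 × 6.3645) = 10^2.54580 = 351.4.

L₁/L₂ = 351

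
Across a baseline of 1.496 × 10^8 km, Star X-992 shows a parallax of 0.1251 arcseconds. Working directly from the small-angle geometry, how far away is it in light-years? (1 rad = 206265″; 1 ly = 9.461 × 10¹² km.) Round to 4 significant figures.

θ = 0.1251″ = 0.1251/206265 = 6.0650 × 10^-7 rad.
d = B/θ = (1.496 × 10^8) / (6.0650 × 10^-7) = 2.4666 × 10^14 km = (2.4666 × 10^14) / (9.461 × 10^12) ly = 26.071 ly.

26.07 ly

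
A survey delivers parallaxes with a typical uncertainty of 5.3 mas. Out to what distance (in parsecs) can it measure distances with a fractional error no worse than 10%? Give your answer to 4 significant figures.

σ_d/d = σ_p/p, so the condition is σ_p/p ≤ 0.10, i.e. p ≥ σ_p/0.10.
p_min = 5.3/0.10 = 53 mas = 0.053 arcsec.
d_max = 1/p_min = 1/0.053 = 18.868 pc.

18.87 pc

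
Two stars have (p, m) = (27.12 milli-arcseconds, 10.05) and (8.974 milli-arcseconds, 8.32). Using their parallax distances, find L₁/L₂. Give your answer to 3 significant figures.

d₁ = 1/p₁ = 1/0.02712″ = 36.873 pc; d₂ = 1/p₂ = 1/0.008974″ = 111.43 pc.
M₁ = m₁ − 5 log₁₀ d₁ + 5 = 10.05 − 7.8335 + 5 = 7.2165.
M₂ = 8.32 − 10.2350 + 5 = 3.0850.
L₁/L₂ = 10^(0.4(M₂ − M₁)) = 10^(0.4 × (-4.1315)) = 10^(-1.65260) = 0.022254.

L₁/L₂ = 0.0223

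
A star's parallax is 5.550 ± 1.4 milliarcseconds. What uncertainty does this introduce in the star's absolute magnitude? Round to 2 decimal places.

σ_M = 0.55 mag

M = m − 5 log₁₀ d + 5 = m + 5 log₁₀ p + 5, so ∂M/∂p = 5/(p ln 10).
σ_M = (5/ln 10) · (σ_p/p) = 2.1715 × 1.4/5.550 = 2.1715 × 0.25225 = 0.54776.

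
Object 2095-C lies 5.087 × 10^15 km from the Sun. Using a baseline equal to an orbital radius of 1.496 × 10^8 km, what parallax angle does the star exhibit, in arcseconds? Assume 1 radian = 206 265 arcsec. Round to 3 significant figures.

θ ≈ B/d = (1.496 × 10^8) / (5.087 × 10^15) = 2.9408 × 10^-8 rad.
In arcseconds: 2.9408 × 10^-8 × 206265 = 0.0060658″.

0.00607 arcsec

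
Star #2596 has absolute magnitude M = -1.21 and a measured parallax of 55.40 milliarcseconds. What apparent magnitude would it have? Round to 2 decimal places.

d = 1/p = 1/0.05540″ = 18.051 pc.
m − M = 5 log₁₀ d − 5 = 5 log₁₀(18.051) − 5 = 6.2825 − 5 = 1.2825.
m = M + (m − M) = -1.21 + 1.2825 = 0.07.

m = 0.07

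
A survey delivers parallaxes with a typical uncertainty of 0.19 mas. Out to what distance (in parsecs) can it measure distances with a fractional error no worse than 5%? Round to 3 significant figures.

σ_d/d = σ_p/p, so the condition is σ_p/p ≤ 0.05, i.e. p ≥ σ_p/0.05.
p_min = 0.19/0.05 = 3.8 mas = 0.0038 arcsec.
d_max = 1/p_min = 1/0.0038 = 263.16 pc.

263 pc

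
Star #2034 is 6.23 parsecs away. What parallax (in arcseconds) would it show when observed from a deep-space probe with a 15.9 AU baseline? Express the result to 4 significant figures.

2.552 arcsec

p (arcsec) = B (AU) / d (pc).
p = 15.9 / 6.23 = 2.5522 arcsec.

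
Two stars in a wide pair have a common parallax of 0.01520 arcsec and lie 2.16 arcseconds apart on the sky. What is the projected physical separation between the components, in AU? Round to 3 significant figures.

142 AU

d = 1/p = 1/0.01520″ = 65.789 pc.
At distance d (pc), an angle of θ arcsec spans θ·d AU: s = 2.16 × 65.789 = 142.1 AU.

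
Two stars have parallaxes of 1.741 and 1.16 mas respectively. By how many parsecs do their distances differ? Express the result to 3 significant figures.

d_A = 1/0.001741″ = 574.38 pc; d_B = 1/0.001160″ = 862.07 pc.
|d_B − d_A| = |862.07 − 574.38| = 287.69 pc.

288 pc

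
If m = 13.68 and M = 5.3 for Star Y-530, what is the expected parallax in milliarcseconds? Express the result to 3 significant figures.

2.11 mas

m − M = 13.68 − 5.3 = 8.38.
d = 10^((m−M)/5 + 1) = 10^2.676 = 474.24 pc.
p = 1/d = 1/474.24 = 0.0021086 arcsec = 2.1086 mas.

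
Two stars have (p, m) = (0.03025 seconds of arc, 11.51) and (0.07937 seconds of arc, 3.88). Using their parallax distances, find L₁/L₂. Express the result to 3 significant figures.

L₁/L₂ = 0.00611

d₁ = 1/p₁ = 1/0.03025″ = 33.058 pc; d₂ = 1/p₂ = 1/0.07937″ = 12.599 pc.
M₁ = m₁ − 5 log₁₀ d₁ + 5 = 11.51 − 7.5964 + 5 = 8.9136.
M₂ = 3.88 − 5.5017 + 5 = 3.3783.
L₁/L₂ = 10^(0.4(M₂ − M₁)) = 10^(0.4 × (-5.5353)) = 10^(-2.21412) = 0.0061077.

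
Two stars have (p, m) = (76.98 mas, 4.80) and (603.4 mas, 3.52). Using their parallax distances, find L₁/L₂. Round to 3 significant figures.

d₁ = 1/p₁ = 1/0.07698″ = 12.99 pc; d₂ = 1/p₂ = 1/0.6034″ = 1.6573 pc.
M₁ = m₁ − 5 log₁₀ d₁ + 5 = 4.80 − 5.5680 + 5 = 4.2320.
M₂ = 3.52 − 1.0970 + 5 = 7.4230.
L₁/L₂ = 10^(0.4(M₂ − M₁)) = 10^(0.4 × 3.1910) = 10^1.27640 = 18.897.

L₁/L₂ = 18.9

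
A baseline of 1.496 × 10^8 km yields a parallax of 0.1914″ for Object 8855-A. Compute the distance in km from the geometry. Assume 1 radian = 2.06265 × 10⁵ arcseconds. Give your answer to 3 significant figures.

θ = 0.1914″ = 0.1914/206265 = 9.2793 × 10^-7 rad.
d = B/θ = (1.496 × 10^8) / (9.2793 × 10^-7) = 1.6122 × 10^14 km.

1.61 × 10^14 km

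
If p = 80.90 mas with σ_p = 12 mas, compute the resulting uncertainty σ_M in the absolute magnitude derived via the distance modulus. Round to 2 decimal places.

M = m − 5 log₁₀ d + 5 = m + 5 log₁₀ p + 5, so ∂M/∂p = 5/(p ln 10).
σ_M = (5/ln 10) · (σ_p/p) = 2.1715 × 12/80.90 = 2.1715 × 0.14833 = 0.3221.

σ_M = 0.32 mag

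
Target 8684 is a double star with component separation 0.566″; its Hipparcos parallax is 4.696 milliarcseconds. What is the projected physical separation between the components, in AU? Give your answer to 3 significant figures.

121 AU

d = 1/p = 1/0.004696″ = 212.95 pc.
At distance d (pc), an angle of θ arcsec spans θ·d AU: s = 0.566 × 212.95 = 120.53 AU.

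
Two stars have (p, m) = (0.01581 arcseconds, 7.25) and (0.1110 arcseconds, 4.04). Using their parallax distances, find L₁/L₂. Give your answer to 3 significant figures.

d₁ = 1/p₁ = 1/0.01581″ = 63.251 pc; d₂ = 1/p₂ = 1/0.1110″ = 9.009 pc.
M₁ = m₁ − 5 log₁₀ d₁ + 5 = 7.25 − 9.0053 + 5 = 3.2447.
M₂ = 4.04 − 4.7734 + 5 = 4.2666.
L₁/L₂ = 10^(0.4(M₂ − M₁)) = 10^(0.4 × 1.0219) = 10^0.40876 = 2.5631.

L₁/L₂ = 2.56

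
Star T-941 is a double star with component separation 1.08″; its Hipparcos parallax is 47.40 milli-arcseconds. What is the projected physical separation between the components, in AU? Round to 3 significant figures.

22.8 AU

d = 1/p = 1/0.04740″ = 21.097 pc.
At distance d (pc), an angle of θ arcsec spans θ·d AU: s = 1.08 × 21.097 = 22.785 AU.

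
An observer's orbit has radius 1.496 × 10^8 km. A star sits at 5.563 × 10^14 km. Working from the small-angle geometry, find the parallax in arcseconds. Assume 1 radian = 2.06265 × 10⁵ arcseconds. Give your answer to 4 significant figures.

θ ≈ B/d = (1.496 × 10^8) / (5.563 × 10^14) = 2.6892 × 10^-7 rad.
In arcseconds: 2.6892 × 10^-7 × 206265 = 0.055469″.

0.05547 arcsec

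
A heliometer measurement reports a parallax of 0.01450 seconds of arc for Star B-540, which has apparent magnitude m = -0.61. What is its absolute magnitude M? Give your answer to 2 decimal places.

M = -4.80

d = 1/p = 1/0.01450″ = 68.966 pc.
m − M = 5 log₁₀(68.966) − 5 = 9.1932 − 5 = 4.1932.
M = m − (m − M) = -0.61 − 4.1932 = -4.80.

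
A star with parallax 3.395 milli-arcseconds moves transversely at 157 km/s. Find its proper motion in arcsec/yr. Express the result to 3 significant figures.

0.112 arcsec/yr

d = 1/p = 1/0.003395″ = 294.55 pc.
μ = v_t / (4.74 d) = 157 / (4.74 × 294.55) = 157 / 1396.2 = 0.11245 ″/yr.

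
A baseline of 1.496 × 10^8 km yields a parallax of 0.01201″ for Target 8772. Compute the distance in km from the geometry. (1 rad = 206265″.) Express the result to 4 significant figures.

2.569 × 10^15 km

θ = 0.01201″ = 0.01201/206265 = 5.8226 × 10^-8 rad.
d = B/θ = (1.496 × 10^8) / (5.8226 × 10^-8) = 2.5693 × 10^15 km.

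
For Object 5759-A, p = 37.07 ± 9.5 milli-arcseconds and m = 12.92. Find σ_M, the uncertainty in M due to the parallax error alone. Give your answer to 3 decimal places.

M = m − 5 log₁₀ d + 5 = m + 5 log₁₀ p + 5, so ∂M/∂p = 5/(p ln 10).
σ_M = (5/ln 10) · (σ_p/p) = 2.1715 × 9.5/37.07 = 2.1715 × 0.25627 = 0.55649.

σ_M = 0.556 mag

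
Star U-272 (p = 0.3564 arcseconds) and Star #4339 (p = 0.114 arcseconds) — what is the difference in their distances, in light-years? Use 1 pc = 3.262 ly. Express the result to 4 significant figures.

19.46 ly

d_A = 1/0.3564″ = 2.8058 pc; d_B = 1/0.1140″ = 8.7719 pc.
|d_B − d_A| = |8.7719 − 2.8058| = 5.9661 pc = 5.9661 × 3.262 ly = 19.461 ly.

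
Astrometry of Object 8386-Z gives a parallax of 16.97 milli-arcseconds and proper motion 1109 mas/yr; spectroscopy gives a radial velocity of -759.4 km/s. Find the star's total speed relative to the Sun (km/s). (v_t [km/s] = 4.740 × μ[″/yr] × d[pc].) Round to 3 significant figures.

d = 1/p = 1/0.01697″ = 58.928 pc.
μ = 1109 mas/yr = 1.109 ″/yr.
v_t = 4.740 μ d = 4.740 × 1.109 × 58.928 = 309.76 km/s.
v = √(v_r² + v_t²) = √((-759.4)² + 309.76²) = √672640 = 820.15 km/s.

820 km/s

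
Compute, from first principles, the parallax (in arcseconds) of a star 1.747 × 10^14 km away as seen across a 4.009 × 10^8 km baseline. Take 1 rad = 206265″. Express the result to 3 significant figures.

0.473 arcsec

θ ≈ B/d = (4.009 × 10^8) / (1.747 × 10^14) = 2.2948 × 10^-6 rad.
In arcseconds: 2.2948 × 10^-6 × 206265 = 0.47334″.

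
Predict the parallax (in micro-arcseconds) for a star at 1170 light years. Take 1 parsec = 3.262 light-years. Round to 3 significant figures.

d = 1170 ly ÷ 3.262 = 358.68 pc.
p = 1/d = 1/358.68 = 0.002788 arcsec.
= 0.002788 × 10⁶ = 2788 μas.

2790 μas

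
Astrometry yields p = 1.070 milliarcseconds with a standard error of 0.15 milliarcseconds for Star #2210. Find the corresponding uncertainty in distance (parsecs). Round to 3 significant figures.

131 pc

d = 1/p, so σ_d = σ_p / p².
σ_d = 0.000150 / (0.001070)² = 0.000150 / 0.0000011449 = 131.02 pc.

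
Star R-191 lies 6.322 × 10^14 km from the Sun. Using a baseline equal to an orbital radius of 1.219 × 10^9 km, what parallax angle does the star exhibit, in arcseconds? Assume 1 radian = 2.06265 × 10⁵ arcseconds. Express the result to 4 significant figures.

0.3977 arcsec

θ ≈ B/d = (1.219 × 10^9) / (6.322 × 10^14) = 1.9282 × 10^-6 rad.
In arcseconds: 1.9282 × 10^-6 × 206265 = 0.39772″.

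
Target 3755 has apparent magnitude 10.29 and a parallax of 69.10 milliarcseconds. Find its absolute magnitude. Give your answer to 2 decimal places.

M = 9.49

d = 1/p = 1/0.06910″ = 14.472 pc.
m − M = 5 log₁₀(14.472) − 5 = 5.8026 − 5 = 0.8026.
M = m − (m − M) = 10.29 − 0.8026 = 9.49.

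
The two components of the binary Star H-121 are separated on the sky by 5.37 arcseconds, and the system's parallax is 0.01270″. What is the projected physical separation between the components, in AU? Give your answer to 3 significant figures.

423 AU

d = 1/p = 1/0.01270″ = 78.74 pc.
At distance d (pc), an angle of θ arcsec spans θ·d AU: s = 5.37 × 78.74 = 422.83 AU.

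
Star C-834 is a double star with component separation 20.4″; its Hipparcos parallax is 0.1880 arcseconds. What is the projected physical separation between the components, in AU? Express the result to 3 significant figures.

d = 1/p = 1/0.1880″ = 5.3191 pc.
At distance d (pc), an angle of θ arcsec spans θ·d AU: s = 20.4 × 5.3191 = 108.51 AU.

109 AU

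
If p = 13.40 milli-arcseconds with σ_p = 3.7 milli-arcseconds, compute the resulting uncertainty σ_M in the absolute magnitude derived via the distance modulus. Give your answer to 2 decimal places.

M = m − 5 log₁₀ d + 5 = m + 5 log₁₀ p + 5, so ∂M/∂p = 5/(p ln 10).
σ_M = (5/ln 10) · (σ_p/p) = 2.1715 × 3.7/13.40 = 2.1715 × 0.27612 = 0.59959.

σ_M = 0.60 mag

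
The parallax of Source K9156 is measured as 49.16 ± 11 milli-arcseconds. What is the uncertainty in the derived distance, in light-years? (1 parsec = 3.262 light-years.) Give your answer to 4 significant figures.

14.85 ly

d = 1/p, so σ_d = σ_p / p².
σ_d = 0.0110 / (0.04916)² = 0.0110 / 0.0024167 = 4.5517 pc = 4.5517 × 3.262 ly = 14.848 ly.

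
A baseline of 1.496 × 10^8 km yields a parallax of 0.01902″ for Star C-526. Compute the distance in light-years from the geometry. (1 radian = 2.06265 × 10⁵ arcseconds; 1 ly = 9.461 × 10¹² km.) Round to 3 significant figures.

θ = 0.01902″ = 0.01902/206265 = 9.2211 × 10^-8 rad.
d = B/θ = (1.496 × 10^8) / (9.2211 × 10^-8) = 1.6224 × 10^15 km = (1.6224 × 10^15) / (9.461 × 10^12) ly = 171.48 ly.

171 ly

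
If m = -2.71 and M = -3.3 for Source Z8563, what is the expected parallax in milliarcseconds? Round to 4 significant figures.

76.21 mas

m − M = -2.71 − (-3.3) = 0.59.
d = 10^((m−M)/5 + 1) = 10^1.118 = 13.122 pc.
p = 1/d = 1/13.122 = 0.076208 arcsec = 76.208 mas.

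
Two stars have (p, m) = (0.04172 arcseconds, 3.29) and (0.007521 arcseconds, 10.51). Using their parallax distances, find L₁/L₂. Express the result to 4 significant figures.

L₁/L₂ = 25.11

d₁ = 1/p₁ = 1/0.04172″ = 23.969 pc; d₂ = 1/p₂ = 1/0.007521″ = 132.96 pc.
M₁ = m₁ − 5 log₁₀ d₁ + 5 = 3.29 − 6.8982 + 5 = 1.3918.
M₂ = 10.51 − 10.6186 + 5 = 4.8914.
L₁/L₂ = 10^(0.4(M₂ − M₁)) = 10^(0.4 × 3.4996) = 10^1.39984 = 25.11.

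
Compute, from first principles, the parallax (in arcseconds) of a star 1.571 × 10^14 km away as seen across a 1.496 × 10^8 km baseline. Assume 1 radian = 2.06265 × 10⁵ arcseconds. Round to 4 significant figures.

0.1964 arcsec

θ ≈ B/d = (1.496 × 10^8) / (1.571 × 10^14) = 9.5226 × 10^-7 rad.
In arcseconds: 9.5226 × 10^-7 × 206265 = 0.19642″.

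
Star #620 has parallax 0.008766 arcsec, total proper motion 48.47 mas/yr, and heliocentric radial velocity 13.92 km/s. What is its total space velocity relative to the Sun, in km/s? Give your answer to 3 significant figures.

29.7 km/s

d = 1/p = 1/0.008766″ = 114.08 pc.
μ = 48.47 mas/yr = 0.04847 ″/yr.
v_t = 4.740 μ d = 4.740 × 0.04847 × 114.08 = 26.21 km/s.
v = √(v_r² + v_t²) = √(13.92² + 26.21²) = √880.731 = 29.677 km/s.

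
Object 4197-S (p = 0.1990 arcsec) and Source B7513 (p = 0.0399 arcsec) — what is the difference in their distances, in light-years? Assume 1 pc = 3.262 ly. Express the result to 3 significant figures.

d_A = 1/0.1990″ = 5.0251 pc; d_B = 1/0.03990″ = 25.063 pc.
|d_B − d_A| = |25.063 − 5.0251| = 20.038 pc = 20.038 × 3.262 ly = 65.364 ly.

65.4 ly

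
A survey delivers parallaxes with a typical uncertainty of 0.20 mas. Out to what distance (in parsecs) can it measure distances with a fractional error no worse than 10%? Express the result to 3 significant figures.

σ_d/d = σ_p/p, so the condition is σ_p/p ≤ 0.10, i.e. p ≥ σ_p/0.10.
p_min = 0.20/0.10 = 2 mas = 0.002 arcsec.
d_max = 1/p_min = 1/0.002 = 500 pc.

500 pc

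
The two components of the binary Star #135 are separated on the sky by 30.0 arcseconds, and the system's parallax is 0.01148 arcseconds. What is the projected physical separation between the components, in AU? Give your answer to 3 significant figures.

2610 AU

d = 1/p = 1/0.01148″ = 87.108 pc.
At distance d (pc), an angle of θ arcsec spans θ·d AU: s = 30.0 × 87.108 = 2613.2 AU.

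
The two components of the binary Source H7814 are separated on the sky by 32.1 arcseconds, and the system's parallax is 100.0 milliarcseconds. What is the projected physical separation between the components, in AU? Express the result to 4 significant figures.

321.0 AU

d = 1/p = 1/0.1000″ = 10 pc.
At distance d (pc), an angle of θ arcsec spans θ·d AU: s = 32.1 × 10 = 321 AU.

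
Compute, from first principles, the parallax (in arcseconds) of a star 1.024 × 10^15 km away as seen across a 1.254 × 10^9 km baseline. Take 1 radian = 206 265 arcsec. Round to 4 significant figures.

θ ≈ B/d = (1.254 × 10^9) / (1.024 × 10^15) = 1.2246 × 10^-6 rad.
In arcseconds: 1.2246 × 10^-6 × 206265 = 0.25259″.

0.2526 arcsec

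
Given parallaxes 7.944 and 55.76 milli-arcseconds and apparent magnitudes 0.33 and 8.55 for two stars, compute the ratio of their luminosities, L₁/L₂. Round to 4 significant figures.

L₁/L₂ = 95620

d₁ = 1/p₁ = 1/0.007944″ = 125.88 pc; d₂ = 1/p₂ = 1/0.05576″ = 17.934 pc.
M₁ = m₁ − 5 log₁₀ d₁ + 5 = 0.33 − 10.4998 + 5 = -5.1698.
M₂ = 8.55 − 6.2684 + 5 = 7.2816.
L₁/L₂ = 10^(0.4(M₂ − M₁)) = 10^(0.4 × 12.4514) = 10^4.98056 = 95622.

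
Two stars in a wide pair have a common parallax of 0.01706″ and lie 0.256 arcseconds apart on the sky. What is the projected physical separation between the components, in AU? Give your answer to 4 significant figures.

d = 1/p = 1/0.01706″ = 58.617 pc.
At distance d (pc), an angle of θ arcsec spans θ·d AU: s = 0.256 × 58.617 = 15.006 AU.

15.01 AU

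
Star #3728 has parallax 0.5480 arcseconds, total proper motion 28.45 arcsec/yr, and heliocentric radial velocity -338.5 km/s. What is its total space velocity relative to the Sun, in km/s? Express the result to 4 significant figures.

418.5 km/s

d = 1/p = 1/0.5480″ = 1.8248 pc.
v_t = 4.740 μ d = 4.740 × 28.45 × 1.8248 = 246.08 km/s.
v = √(v_r² + v_t²) = √((-338.5)² + 246.08²) = √175138 = 418.49 km/s.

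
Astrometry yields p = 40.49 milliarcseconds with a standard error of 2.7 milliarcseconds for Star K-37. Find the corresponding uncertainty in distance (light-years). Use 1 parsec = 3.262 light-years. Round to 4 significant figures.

5.372 ly

d = 1/p, so σ_d = σ_p / p².
σ_d = 0.00270 / (0.04049)² = 0.00270 / 0.0016394 = 1.6469 pc = 1.6469 × 3.262 ly = 5.3722 ly.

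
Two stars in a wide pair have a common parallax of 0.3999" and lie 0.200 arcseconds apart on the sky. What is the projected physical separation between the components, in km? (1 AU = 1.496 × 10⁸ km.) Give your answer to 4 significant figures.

d = 1/p = 1/0.3999″ = 2.5006 pc.
At distance d (pc), an angle of θ arcsec spans θ·d AU: s = 0.200 × 2.5006 = 0.50012 AU.
= 0.50012 × 1.496 × 10⁸ km = 7.4818 × 10^7 km.

7.482 × 10^7 km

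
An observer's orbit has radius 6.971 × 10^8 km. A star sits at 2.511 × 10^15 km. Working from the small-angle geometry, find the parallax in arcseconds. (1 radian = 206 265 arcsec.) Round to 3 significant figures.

0.0573 arcsec

θ ≈ B/d = (6.971 × 10^8) / (2.511 × 10^15) = 2.7762 × 10^-7 rad.
In arcseconds: 2.7762 × 10^-7 × 206265 = 0.057263″.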